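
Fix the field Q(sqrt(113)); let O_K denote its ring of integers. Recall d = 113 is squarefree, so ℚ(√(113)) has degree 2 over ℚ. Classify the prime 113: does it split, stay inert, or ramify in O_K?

p ramifies

Since 113 ≡ 1 mod 4, the ring of integers is ℤ[(1+√113)/2] with discriminant 113.
Ramification test: 113 | 113. The prime 113 ramifies in K.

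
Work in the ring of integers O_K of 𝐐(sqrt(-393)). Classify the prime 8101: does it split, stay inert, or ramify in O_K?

d = -393 ≡ 3 (mod 4), so O_K = ℤ[√-393] and disc(K) = 4d = -1572.
8101 ∤ -1572, so 8101 is unramified.
(-393/8101) = 7708^4050 mod 8101 = 8100, giving Legendre symbol -1.
d is a non-residue mod p, hence 8101 remains inert in O_K.

8101 remains inert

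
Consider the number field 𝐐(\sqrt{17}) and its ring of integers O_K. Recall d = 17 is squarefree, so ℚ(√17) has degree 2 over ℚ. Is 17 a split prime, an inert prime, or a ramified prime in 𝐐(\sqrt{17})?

17 mod 4 = 1, hence disc K = 17 and O_K = ℤ[(1+√17)/2].
17 divides disc(K) = 17, so 17 ramifies.

17 is ramified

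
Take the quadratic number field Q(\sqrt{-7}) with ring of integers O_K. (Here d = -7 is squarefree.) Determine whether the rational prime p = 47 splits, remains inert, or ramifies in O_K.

-7 mod 4 = 1, hence disc K = -7 and O_K = ℤ[(1+√-7)/2].
disc(K) = -7 is not divisible by 47; 47 is unramified.
Euler's criterion: (-7)^23 mod 47 = 46. Thus (-7|47) = -1.
Legendre symbol -1 ⇒ 47 is inert.

inert — (47) stays prime in O_K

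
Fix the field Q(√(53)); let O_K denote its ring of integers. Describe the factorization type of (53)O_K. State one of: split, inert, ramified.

53 is ramified

Since 53 ≡ 1 mod 4, the ring of integers is ℤ[(1+√53)/2] with discriminant 53.
53 divides disc(K) = 53, so 53 ramifies.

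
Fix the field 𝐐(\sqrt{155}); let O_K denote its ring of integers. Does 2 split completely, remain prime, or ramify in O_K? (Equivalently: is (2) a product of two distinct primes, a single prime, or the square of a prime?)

Since 155 ≢ 1 mod 4, the ring of integers is ℤ[√155] with discriminant 4·155 = 620.
disc(K) = 620 = 2·310, so p = 2 is ramified.

ramifies in O_K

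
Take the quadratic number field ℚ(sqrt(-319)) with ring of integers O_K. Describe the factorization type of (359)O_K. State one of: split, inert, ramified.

d = -319 ≡ 1 (mod 4), so O_K = ℤ[(1+√-319)/2] and disc(K) = d = -319.
disc(K) = -319 is not divisible by 359; 359 is unramified.
Euler's criterion: (-319)^179 mod 359 = 1. Thus (-319|359) = 1.
Legendre symbol 1 ⇒ 359 is split.

359 splits in O_K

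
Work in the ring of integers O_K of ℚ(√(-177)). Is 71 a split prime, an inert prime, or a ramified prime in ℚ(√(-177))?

71 splits in O_K

Since -177 ≢ 1 mod 4, the ring of integers is ℤ[√-177] with discriminant 4·(-177) = -708.
Since gcd(71, -708) = 1 the prime 71 does not ramify.
Compute (-177/71) via Euler: 36^((71-1)/2) mod 71 = 1, so (-177/71) = 1.
(-177/71) = 1, so 71 splits.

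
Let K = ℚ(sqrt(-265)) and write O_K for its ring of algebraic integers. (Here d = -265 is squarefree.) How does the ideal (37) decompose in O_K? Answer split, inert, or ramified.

remains prime (inert)

Since -265 ≢ 1 mod 4, the ring of integers is ℤ[√-265] with discriminant 4·(-265) = -1060.
37 ∤ -1060, so 37 is unramified.
Compute (-265/37) via Euler: 31^((37-1)/2) mod 37 = 36, so (-265/37) = -1.
Legendre symbol -1 ⇒ 37 is inert.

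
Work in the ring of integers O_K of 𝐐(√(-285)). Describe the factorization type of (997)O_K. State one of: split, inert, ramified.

Since -285 ≢ 1 mod 4, the ring of integers is ℤ[√-285] with discriminant 4·(-285) = -1140.
disc(K) = -1140 is not divisible by 997; 997 is unramified.
Legendre symbol by Euler's criterion: (-285/997) ≡ (-285)^498 ≡ 996 (mod 997), i.e. (-285/997) = -1.
Legendre symbol -1 ⇒ 997 is inert.

inert — (997) stays prime in O_K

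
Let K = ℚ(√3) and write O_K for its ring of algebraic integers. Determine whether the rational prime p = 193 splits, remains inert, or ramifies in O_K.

Since 3 ≢ 1 mod 4, the ring of integers is ℤ[√3] with discriminant 4·3 = 12.
193 ∤ 12, so 193 is unramified.
(3/193) = 3^96 mod 193 = 1, giving Legendre symbol 1.
(3/193) = 1, so 193 splits.

split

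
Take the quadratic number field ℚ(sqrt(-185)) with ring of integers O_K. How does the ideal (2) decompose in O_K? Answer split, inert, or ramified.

ramified

d = -185 ≡ 3 (mod 4), so O_K = ℤ[√-185] and disc(K) = 4d = -740.
2 divides disc(K) = -740, so 2 ramifies.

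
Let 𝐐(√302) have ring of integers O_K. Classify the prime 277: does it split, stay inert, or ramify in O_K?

277 splits in O_K

d = 302 ≡ 2 (mod 4), so O_K = ℤ[√302] and disc(K) = 4d = 1208.
disc(K) = 1208 is not divisible by 277; 277 is unramified.
(302/277) = 25^138 mod 277 = 1, giving Legendre symbol 1.
d is a quadratic residue mod p, hence 277 splits in O_K.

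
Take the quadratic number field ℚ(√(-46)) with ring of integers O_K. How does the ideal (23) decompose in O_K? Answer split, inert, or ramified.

-46 mod 4 = 2, hence disc K = 4·(-46) = -184 and O_K = ℤ[√-46].
disc(K) = -184 = 23·(-8), so p = 23 is ramified.

ramified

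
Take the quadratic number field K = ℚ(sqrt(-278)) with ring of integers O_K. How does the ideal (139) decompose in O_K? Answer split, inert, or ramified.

-278 mod 4 = 2, hence disc K = 4·(-278) = -1112 and O_K = ℤ[√-278].
139 divides disc(K) = -1112, so 139 ramifies.

p ramifies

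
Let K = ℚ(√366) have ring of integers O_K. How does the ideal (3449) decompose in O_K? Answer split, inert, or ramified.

splits completely

Since 366 ≢ 1 mod 4, the ring of integers is ℤ[√366] with discriminant 4·366 = 1464.
Since gcd(3449, 1464) = 1 the prime 3449 does not ramify.
Euler's criterion: 366^1724 mod 3449 = 1. Thus (366|3449) = 1.
(366/3449) = 1, so 3449 splits.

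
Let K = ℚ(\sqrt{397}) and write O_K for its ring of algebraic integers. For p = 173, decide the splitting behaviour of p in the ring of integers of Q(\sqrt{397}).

p splits

397 mod 4 = 1, hence disc K = 397 and O_K = ℤ[(1+√397)/2].
disc(K) = 397 is not divisible by 173; 173 is unramified.
Legendre symbol by Euler's criterion: (397/173) ≡ 397^86 ≡ 1 (mod 173), i.e. (397/173) = 1.
Legendre symbol 1 ⇒ 173 is split.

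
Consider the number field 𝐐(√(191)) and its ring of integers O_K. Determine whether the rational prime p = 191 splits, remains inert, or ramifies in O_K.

p ramifies

191 mod 4 = 3, hence disc K = 4·191 = 764 and O_K = ℤ[√191].
191 divides disc(K) = 764, so 191 ramifies.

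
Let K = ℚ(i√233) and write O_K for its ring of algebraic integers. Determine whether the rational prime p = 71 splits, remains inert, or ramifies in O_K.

Since -233 ≢ 1 mod 4, the ring of integers is ℤ[√-233] with discriminant 4·(-233) = -932.
Since gcd(71, -932) = 1 the prime 71 does not ramify.
Euler's criterion: (-233)^35 mod 71 = 70. Thus (-233|71) = -1.
d is a non-residue mod p, hence 71 remains inert in O_K.

71 remains inert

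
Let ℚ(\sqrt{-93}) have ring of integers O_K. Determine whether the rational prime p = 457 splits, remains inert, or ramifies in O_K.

Since -93 ≢ 1 mod 4, the ring of integers is ℤ[√-93] with discriminant 4·(-93) = -372.
Since gcd(457, -372) = 1 the prime 457 does not ramify.
Compute (-93/457) via Euler: 364^((457-1)/2) mod 457 = 456, so (-93/457) = -1.
d is a non-residue mod p, hence 457 remains inert in O_K.

remains prime (inert)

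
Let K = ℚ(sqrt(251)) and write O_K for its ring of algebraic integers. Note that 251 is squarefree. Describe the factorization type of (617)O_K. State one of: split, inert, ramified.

split — (617) = 𝔭₁𝔭₂ with 𝔭₁ ≠ 𝔭₂

251 mod 4 = 3, hence disc K = 4·251 = 1004 and O_K = ℤ[√251].
disc(K) = 1004 is not divisible by 617; 617 is unramified.
(251/617) = 251^308 mod 617 = 1, giving Legendre symbol 1.
Legendre symbol 1 ⇒ 617 is split.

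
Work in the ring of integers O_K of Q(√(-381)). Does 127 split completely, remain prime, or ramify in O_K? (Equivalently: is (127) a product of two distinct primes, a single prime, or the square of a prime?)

d = -381 ≡ 3 (mod 4), so O_K = ℤ[√-381] and disc(K) = 4d = -1524.
127 divides disc(K) = -1524, so 127 ramifies.

ramifies in O_K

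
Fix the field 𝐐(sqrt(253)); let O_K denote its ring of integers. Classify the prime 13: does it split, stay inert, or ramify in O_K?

p is inert

d = 253 ≡ 1 (mod 4), so O_K = ℤ[(1+√253)/2] and disc(K) = d = 253.
13 ∤ 253, so 13 is unramified.
(253/13) = 6^6 mod 13 = 12, giving Legendre symbol -1.
(253/13) = -1, so 13 is inert.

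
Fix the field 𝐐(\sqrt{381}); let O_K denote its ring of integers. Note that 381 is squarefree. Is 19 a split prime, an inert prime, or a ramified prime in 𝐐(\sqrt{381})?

d = 381 ≡ 1 (mod 4), so O_K = ℤ[(1+√381)/2] and disc(K) = d = 381.
Since gcd(19, 381) = 1 the prime 19 does not ramify.
Euler's criterion: 381^9 mod 19 = 1. Thus (381|19) = 1.
Legendre symbol 1 ⇒ 19 is split.

split — (19) = 𝔭₁𝔭₂ with 𝔭₁ ≠ 𝔭₂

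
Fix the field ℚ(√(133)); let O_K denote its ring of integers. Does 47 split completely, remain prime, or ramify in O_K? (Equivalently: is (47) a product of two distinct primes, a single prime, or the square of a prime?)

Since 133 ≡ 1 mod 4, the ring of integers is ℤ[(1+√133)/2] with discriminant 133.
disc(K) = 133 is not divisible by 47; 47 is unramified.
Legendre symbol by Euler's criterion: (133/47) ≡ 133^23 ≡ 46 (mod 47), i.e. (133/47) = -1.
Legendre symbol -1 ⇒ 47 is inert.

47 remains inert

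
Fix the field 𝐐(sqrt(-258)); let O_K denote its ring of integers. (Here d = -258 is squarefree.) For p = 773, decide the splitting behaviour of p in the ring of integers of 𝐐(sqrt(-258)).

p is inert

Since -258 ≢ 1 mod 4, the ring of integers is ℤ[√-258] with discriminant 4·(-258) = -1032.
Since gcd(773, -1032) = 1 the prime 773 does not ramify.
Compute (-258/773) via Euler: 515^((773-1)/2) mod 773 = 772, so (-258/773) = -1.
d is a non-residue mod p, hence 773 remains inert in O_K.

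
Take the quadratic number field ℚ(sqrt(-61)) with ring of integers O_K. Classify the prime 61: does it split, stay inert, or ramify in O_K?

61 is ramified

-61 mod 4 = 3, hence disc K = 4·(-61) = -244 and O_K = ℤ[√-61].
Ramification test: 61 | -244. The prime 61 ramifies in K.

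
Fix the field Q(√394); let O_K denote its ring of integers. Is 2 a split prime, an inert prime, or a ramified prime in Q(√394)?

p ramifies

d = 394 ≡ 2 (mod 4), so O_K = ℤ[√394] and disc(K) = 4d = 1576.
Ramification test: 2 | 1576. The prime 2 ramifies in K.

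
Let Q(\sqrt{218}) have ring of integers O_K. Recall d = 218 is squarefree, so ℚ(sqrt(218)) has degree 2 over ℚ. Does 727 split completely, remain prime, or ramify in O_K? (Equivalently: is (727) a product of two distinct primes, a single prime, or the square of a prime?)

split — (727) = 𝔭₁𝔭₂ with 𝔭₁ ≠ 𝔭₂

d = 218 ≡ 2 (mod 4), so O_K = ℤ[√218] and disc(K) = 4d = 872.
727 ∤ 872, so 727 is unramified.
Legendre symbol by Euler's criterion: (218/727) ≡ 218^363 ≡ 1 (mod 727), i.e. (218/727) = 1.
Legendre symbol 1 ⇒ 727 is split.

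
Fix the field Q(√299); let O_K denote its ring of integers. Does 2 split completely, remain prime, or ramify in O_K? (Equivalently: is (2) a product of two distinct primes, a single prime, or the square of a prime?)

2 is ramified

299 mod 4 = 3, hence disc K = 4·299 = 1196 and O_K = ℤ[√299].
Ramification test: 2 | 1196. The prime 2 ramifies in K.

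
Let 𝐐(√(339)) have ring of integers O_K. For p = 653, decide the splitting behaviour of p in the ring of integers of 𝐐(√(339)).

inert

Since 339 ≢ 1 mod 4, the ring of integers is ℤ[√339] with discriminant 4·339 = 1356.
653 ∤ 1356, so 653 is unramified.
Compute (339/653) via Euler: 339^((653-1)/2) mod 653 = 652, so (339/653) = -1.
d is a non-residue mod p, hence 653 remains inert in O_K.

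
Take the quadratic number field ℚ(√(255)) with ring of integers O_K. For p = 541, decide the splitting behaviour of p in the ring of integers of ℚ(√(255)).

d = 255 ≡ 3 (mod 4), so O_K = ℤ[√255] and disc(K) = 4d = 1020.
disc(K) = 1020 is not divisible by 541; 541 is unramified.
(255/541) = 255^270 mod 541 = 540, giving Legendre symbol -1.
d is a non-residue mod p, hence 541 remains inert in O_K.

p is inert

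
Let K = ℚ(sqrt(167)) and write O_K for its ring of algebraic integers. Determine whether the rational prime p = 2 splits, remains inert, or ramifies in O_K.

p ramifies

167 mod 4 = 3, hence disc K = 4·167 = 668 and O_K = ℤ[√167].
disc(K) = 668 = 2·334, so p = 2 is ramified.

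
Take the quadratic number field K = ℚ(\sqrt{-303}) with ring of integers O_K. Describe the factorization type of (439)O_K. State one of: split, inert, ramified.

inert — (439) stays prime in O_K

Since -303 ≡ 1 mod 4, the ring of integers is ℤ[(1+√-303)/2] with discriminant -303.
Since gcd(439, -303) = 1 the prime 439 does not ramify.
Euler's criterion: (-303)^219 mod 439 = 438. Thus (-303|439) = -1.
d is a non-residue mod p, hence 439 remains inert in O_K.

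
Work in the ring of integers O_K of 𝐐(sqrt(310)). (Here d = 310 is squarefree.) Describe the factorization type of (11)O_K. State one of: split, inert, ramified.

inert

Since 310 ≢ 1 mod 4, the ring of integers is ℤ[√310] with discriminant 4·310 = 1240.
disc(K) = 1240 is not divisible by 11; 11 is unramified.
(310/11) = 2^5 mod 11 = 10, giving Legendre symbol -1.
d is a non-residue mod p, hence 11 remains inert in O_K.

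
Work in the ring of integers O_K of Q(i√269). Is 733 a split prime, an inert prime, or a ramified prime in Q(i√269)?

-269 mod 4 = 3, hence disc K = 4·(-269) = -1076 and O_K = ℤ[√-269].
disc(K) = -1076 is not divisible by 733; 733 is unramified.
Legendre symbol by Euler's criterion: (-269/733) ≡ (-269)^366 ≡ 732 (mod 733), i.e. (-269/733) = -1.
Legendre symbol -1 ⇒ 733 is inert.

inert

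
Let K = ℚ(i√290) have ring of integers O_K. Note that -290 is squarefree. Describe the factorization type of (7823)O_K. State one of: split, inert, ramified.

p splits

-290 mod 4 = 2, hence disc K = 4·(-290) = -1160 and O_K = ℤ[√-290].
disc(K) = -1160 is not divisible by 7823; 7823 is unramified.
(-290/7823) = 7533^3911 mod 7823 = 1, giving Legendre symbol 1.
Legendre symbol 1 ⇒ 7823 is split.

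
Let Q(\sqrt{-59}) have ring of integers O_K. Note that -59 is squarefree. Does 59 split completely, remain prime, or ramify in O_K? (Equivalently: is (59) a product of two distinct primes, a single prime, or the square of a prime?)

Since -59 ≡ 1 mod 4, the ring of integers is ℤ[(1+√-59)/2] with discriminant -59.
Ramification test: 59 | -59. The prime 59 ramifies in K.

p ramifies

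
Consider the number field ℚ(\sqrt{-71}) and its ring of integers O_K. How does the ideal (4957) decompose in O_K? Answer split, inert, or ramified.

d = -71 ≡ 1 (mod 4), so O_K = ℤ[(1+√-71)/2] and disc(K) = d = -71.
disc(K) = -71 is not divisible by 4957; 4957 is unramified.
Compute (-71/4957) via Euler: 4886^((4957-1)/2) mod 4957 = 1, so (-71/4957) = 1.
(-71/4957) = 1, so 4957 splits.

p splits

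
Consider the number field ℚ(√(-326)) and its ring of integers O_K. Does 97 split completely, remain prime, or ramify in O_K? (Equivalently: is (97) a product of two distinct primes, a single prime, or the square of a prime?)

split

Since -326 ≢ 1 mod 4, the ring of integers is ℤ[√-326] with discriminant 4·(-326) = -1304.
97 ∤ -1304, so 97 is unramified.
Legendre symbol by Euler's criterion: (-326/97) ≡ (-326)^48 ≡ 1 (mod 97), i.e. (-326/97) = 1.
d is a quadratic residue mod p, hence 97 splits in O_K.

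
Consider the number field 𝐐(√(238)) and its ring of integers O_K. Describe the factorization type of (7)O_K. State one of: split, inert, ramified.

p ramifies

d = 238 ≡ 2 (mod 4), so O_K = ℤ[√238] and disc(K) = 4d = 952.
7 divides disc(K) = 952, so 7 ramifies.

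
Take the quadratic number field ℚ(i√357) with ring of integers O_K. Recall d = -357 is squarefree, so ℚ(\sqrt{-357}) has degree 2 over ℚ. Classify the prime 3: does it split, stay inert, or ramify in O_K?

ramified

d = -357 ≡ 3 (mod 4), so O_K = ℤ[√-357] and disc(K) = 4d = -1428.
disc(K) = -1428 = 3·(-476), so p = 3 is ramified.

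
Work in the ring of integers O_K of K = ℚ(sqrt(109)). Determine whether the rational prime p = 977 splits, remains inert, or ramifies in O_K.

109 mod 4 = 1, hence disc K = 109 and O_K = ℤ[(1+√109)/2].
Since gcd(977, 109) = 1 the prime 977 does not ramify.
Legendre symbol by Euler's criterion: (109/977) ≡ 109^488 ≡ 1 (mod 977), i.e. (109/977) = 1.
d is a quadratic residue mod p, hence 977 splits in O_K.

splits completely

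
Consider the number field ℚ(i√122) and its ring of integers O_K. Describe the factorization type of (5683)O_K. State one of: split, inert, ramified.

Since -122 ≢ 1 mod 4, the ring of integers is ℤ[√-122] with discriminant 4·(-122) = -488.
Since gcd(5683, -488) = 1 the prime 5683 does not ramify.
Compute (-122/5683) via Euler: 5561^((5683-1)/2) mod 5683 = 5682, so (-122/5683) = -1.
(-122/5683) = -1, so 5683 is inert.

p is inert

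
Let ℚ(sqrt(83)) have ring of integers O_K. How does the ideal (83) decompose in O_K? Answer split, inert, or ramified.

p ramifies

d = 83 ≡ 3 (mod 4), so O_K = ℤ[√83] and disc(K) = 4d = 332.
disc(K) = 332 = 83·4, so p = 83 is ramified.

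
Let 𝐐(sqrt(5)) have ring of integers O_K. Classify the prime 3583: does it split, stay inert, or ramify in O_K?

3583 remains inert

d = 5 ≡ 1 (mod 4), so O_K = ℤ[(1+√5)/2] and disc(K) = d = 5.
Since gcd(3583, 5) = 1 the prime 3583 does not ramify.
(5/3583) = 5^1791 mod 3583 = 3582, giving Legendre symbol -1.
Legendre symbol -1 ⇒ 3583 is inert.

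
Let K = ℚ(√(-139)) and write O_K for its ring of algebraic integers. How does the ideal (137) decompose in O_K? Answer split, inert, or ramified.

p splits

-139 mod 4 = 1, hence disc K = -139 and O_K = ℤ[(1+√-139)/2].
disc(K) = -139 is not divisible by 137; 137 is unramified.
(-139/137) = 135^68 mod 137 = 1, giving Legendre symbol 1.
d is a quadratic residue mod p, hence 137 splits in O_K.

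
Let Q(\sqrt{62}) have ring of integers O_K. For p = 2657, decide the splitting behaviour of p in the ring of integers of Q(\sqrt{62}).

remains prime (inert)

Since 62 ≢ 1 mod 4, the ring of integers is ℤ[√62] with discriminant 4·62 = 248.
2657 ∤ 248, so 2657 is unramified.
Legendre symbol by Euler's criterion: (62/2657) ≡ 62^1328 ≡ 2656 (mod 2657), i.e. (62/2657) = -1.
d is a non-residue mod p, hence 2657 remains inert in O_K.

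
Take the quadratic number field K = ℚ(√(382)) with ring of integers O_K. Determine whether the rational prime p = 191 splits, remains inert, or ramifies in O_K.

382 mod 4 = 2, hence disc K = 4·382 = 1528 and O_K = ℤ[√382].
Ramification test: 191 | 1528. The prime 191 ramifies in K.

p ramifies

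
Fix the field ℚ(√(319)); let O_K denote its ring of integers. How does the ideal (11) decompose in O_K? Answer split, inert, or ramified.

p ramifies

Since 319 ≢ 1 mod 4, the ring of integers is ℤ[√319] with discriminant 4·319 = 1276.
11 divides disc(K) = 1276, so 11 ramifies.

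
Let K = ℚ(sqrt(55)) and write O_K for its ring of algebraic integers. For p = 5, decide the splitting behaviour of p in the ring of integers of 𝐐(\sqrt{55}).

ramified

55 mod 4 = 3, hence disc K = 4·55 = 220 and O_K = ℤ[√55].
5 divides disc(K) = 220, so 5 ramifies.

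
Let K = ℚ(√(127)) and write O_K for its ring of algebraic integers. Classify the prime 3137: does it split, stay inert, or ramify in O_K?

d = 127 ≡ 3 (mod 4), so O_K = ℤ[√127] and disc(K) = 4d = 508.
3137 ∤ 508, so 3137 is unramified.
Compute (127/3137) via Euler: 127^((3137-1)/2) mod 3137 = 3136, so (127/3137) = -1.
(127/3137) = -1, so 3137 is inert.

p is inert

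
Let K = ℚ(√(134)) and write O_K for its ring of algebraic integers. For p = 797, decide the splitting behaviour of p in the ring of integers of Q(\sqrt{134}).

Since 134 ≢ 1 mod 4, the ring of integers is ℤ[√134] with discriminant 4·134 = 536.
disc(K) = 536 is not divisible by 797; 797 is unramified.
Compute (134/797) via Euler: 134^((797-1)/2) mod 797 = 796, so (134/797) = -1.
Legendre symbol -1 ⇒ 797 is inert.

remains prime (inert)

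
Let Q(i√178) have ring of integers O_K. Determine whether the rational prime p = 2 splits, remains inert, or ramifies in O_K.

Since -178 ≢ 1 mod 4, the ring of integers is ℤ[√-178] with discriminant 4·(-178) = -712.
2 divides disc(K) = -712, so 2 ramifies.

p ramifies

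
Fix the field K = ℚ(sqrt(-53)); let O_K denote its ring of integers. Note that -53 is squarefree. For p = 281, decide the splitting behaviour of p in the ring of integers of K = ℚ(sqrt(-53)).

p splits

d = -53 ≡ 3 (mod 4), so O_K = ℤ[√-53] and disc(K) = 4d = -212.
281 ∤ -212, so 281 is unramified.
Legendre symbol by Euler's criterion: (-53/281) ≡ (-53)^140 ≡ 1 (mod 281), i.e. (-53/281) = 1.
Legendre symbol 1 ⇒ 281 is split.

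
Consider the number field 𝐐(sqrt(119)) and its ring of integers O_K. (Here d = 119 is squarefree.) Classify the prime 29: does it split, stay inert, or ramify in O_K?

d = 119 ≡ 3 (mod 4), so O_K = ℤ[√119] and disc(K) = 4d = 476.
29 ∤ 476, so 29 is unramified.
Legendre symbol by Euler's criterion: (119/29) ≡ 119^14 ≡ 28 (mod 29), i.e. (119/29) = -1.
(119/29) = -1, so 29 is inert.

p is inert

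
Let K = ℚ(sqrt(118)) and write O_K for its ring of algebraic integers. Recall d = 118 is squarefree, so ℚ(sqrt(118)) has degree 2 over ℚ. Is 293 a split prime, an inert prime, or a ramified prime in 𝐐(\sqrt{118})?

remains prime (inert)

118 mod 4 = 2, hence disc K = 4·118 = 472 and O_K = ℤ[√118].
Since gcd(293, 472) = 1 the prime 293 does not ramify.
Euler's criterion: 118^146 mod 293 = 292. Thus (118|293) = -1.
Legendre symbol -1 ⇒ 293 is inert.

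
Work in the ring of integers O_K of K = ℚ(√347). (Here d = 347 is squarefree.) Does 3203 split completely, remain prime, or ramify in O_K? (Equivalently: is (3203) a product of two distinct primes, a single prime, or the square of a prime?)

347 mod 4 = 3, hence disc K = 4·347 = 1388 and O_K = ℤ[√347].
Since gcd(3203, 1388) = 1 the prime 3203 does not ramify.
Euler's criterion: 347^1601 mod 3203 = 1. Thus (347|3203) = 1.
d is a quadratic residue mod p, hence 3203 splits in O_K.

splits completely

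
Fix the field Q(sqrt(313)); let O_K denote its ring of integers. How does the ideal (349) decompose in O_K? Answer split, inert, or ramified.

Since 313 ≡ 1 mod 4, the ring of integers is ℤ[(1+√313)/2] with discriminant 313.
disc(K) = 313 is not divisible by 349; 349 is unramified.
Compute (313/349) via Euler: 313^((349-1)/2) mod 349 = 1, so (313/349) = 1.
d is a quadratic residue mod p, hence 349 splits in O_K.

splits completely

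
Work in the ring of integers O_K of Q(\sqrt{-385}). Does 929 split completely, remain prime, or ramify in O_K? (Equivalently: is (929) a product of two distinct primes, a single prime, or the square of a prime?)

inert — (929) stays prime in O_K

d = -385 ≡ 3 (mod 4), so O_K = ℤ[√-385] and disc(K) = 4d = -1540.
Since gcd(929, -1540) = 1 the prime 929 does not ramify.
(-385/929) = 544^464 mod 929 = 928, giving Legendre symbol -1.
d is a non-residue mod p, hence 929 remains inert in O_K.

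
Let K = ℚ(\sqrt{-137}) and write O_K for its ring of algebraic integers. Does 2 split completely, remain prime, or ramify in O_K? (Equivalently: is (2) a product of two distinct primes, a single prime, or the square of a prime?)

d = -137 ≡ 3 (mod 4), so O_K = ℤ[√-137] and disc(K) = 4d = -548.
2 divides disc(K) = -548, so 2 ramifies.

ramified — (2) = 𝔭²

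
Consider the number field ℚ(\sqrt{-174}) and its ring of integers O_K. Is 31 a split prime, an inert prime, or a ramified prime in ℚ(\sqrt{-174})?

inert

d = -174 ≡ 2 (mod 4), so O_K = ℤ[√-174] and disc(K) = 4d = -696.
disc(K) = -696 is not divisible by 31; 31 is unramified.
Legendre symbol by Euler's criterion: (-174/31) ≡ (-174)^15 ≡ 30 (mod 31), i.e. (-174/31) = -1.
Legendre symbol -1 ⇒ 31 is inert.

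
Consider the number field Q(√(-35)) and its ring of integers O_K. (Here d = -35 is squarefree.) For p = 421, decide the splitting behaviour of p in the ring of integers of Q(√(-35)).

p splits

Since -35 ≡ 1 mod 4, the ring of integers is ℤ[(1+√-35)/2] with discriminant -35.
disc(K) = -35 is not divisible by 421; 421 is unramified.
Legendre symbol by Euler's criterion: (-35/421) ≡ (-35)^210 ≡ 1 (mod 421), i.e. (-35/421) = 1.
Legendre symbol 1 ⇒ 421 is split.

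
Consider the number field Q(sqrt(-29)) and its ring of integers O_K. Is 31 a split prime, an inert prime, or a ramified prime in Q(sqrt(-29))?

split — (31) = 𝔭₁𝔭₂ with 𝔭₁ ≠ 𝔭₂

d = -29 ≡ 3 (mod 4), so O_K = ℤ[√-29] and disc(K) = 4d = -116.
Since gcd(31, -116) = 1 the prime 31 does not ramify.
(-29/31) = 2^15 mod 31 = 1, giving Legendre symbol 1.
Legendre symbol 1 ⇒ 31 is split.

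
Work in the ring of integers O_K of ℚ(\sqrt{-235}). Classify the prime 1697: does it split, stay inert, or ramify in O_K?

1697 splits in O_K

Since -235 ≡ 1 mod 4, the ring of integers is ℤ[(1+√-235)/2] with discriminant -235.
1697 ∤ -235, so 1697 is unramified.
(-235/1697) = 1462^848 mod 1697 = 1, giving Legendre symbol 1.
(-235/1697) = 1, so 1697 splits.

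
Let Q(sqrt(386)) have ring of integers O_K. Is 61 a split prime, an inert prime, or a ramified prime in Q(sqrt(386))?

split — (61) = 𝔭₁𝔭₂ with 𝔭₁ ≠ 𝔭₂

386 mod 4 = 2, hence disc K = 4·386 = 1544 and O_K = ℤ[√386].
61 ∤ 1544, so 61 is unramified.
(386/61) = 20^30 mod 61 = 1, giving Legendre symbol 1.
Legendre symbol 1 ⇒ 61 is split.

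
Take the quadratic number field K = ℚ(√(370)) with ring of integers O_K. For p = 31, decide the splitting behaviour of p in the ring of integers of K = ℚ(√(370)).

p is inert

d = 370 ≡ 2 (mod 4), so O_K = ℤ[√370] and disc(K) = 4d = 1480.
disc(K) = 1480 is not divisible by 31; 31 is unramified.
Euler's criterion: 370^15 mod 31 = 30. Thus (370|31) = -1.
(370/31) = -1, so 31 is inert.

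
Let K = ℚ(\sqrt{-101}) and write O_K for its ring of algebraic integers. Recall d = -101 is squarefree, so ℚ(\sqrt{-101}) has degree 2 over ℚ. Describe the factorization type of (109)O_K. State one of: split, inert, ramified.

inert

-101 mod 4 = 3, hence disc K = 4·(-101) = -404 and O_K = ℤ[√-101].
disc(K) = -404 is not divisible by 109; 109 is unramified.
(-101/109) = 8^54 mod 109 = 108, giving Legendre symbol -1.
(-101/109) = -1, so 109 is inert.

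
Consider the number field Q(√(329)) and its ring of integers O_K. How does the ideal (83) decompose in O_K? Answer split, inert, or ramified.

d = 329 ≡ 1 (mod 4), so O_K = ℤ[(1+√329)/2] and disc(K) = d = 329.
83 ∤ 329, so 83 is unramified.
(329/83) = 80^41 mod 83 = 82, giving Legendre symbol -1.
Legendre symbol -1 ⇒ 83 is inert.

remains prime (inert)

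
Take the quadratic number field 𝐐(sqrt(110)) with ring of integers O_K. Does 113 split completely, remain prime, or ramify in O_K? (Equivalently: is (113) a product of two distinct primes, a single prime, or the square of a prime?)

110 mod 4 = 2, hence disc K = 4·110 = 440 and O_K = ℤ[√110].
113 ∤ 440, so 113 is unramified.
Euler's criterion: 110^56 mod 113 = 112. Thus (110|113) = -1.
d is a non-residue mod p, hence 113 remains inert in O_K.

inert — (113) stays prime in O_K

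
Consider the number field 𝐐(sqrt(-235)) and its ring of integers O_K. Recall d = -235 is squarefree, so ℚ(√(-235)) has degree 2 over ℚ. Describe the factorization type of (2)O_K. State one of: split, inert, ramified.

Since -235 ≡ 1 mod 4, the ring of integers is ℤ[(1+√-235)/2] with discriminant -235.
disc(K) = -235 is not divisible by 2; 2 is unramified.
For p = 2 with d ≡ 1 (mod 4): d mod 8 = 5, so 2 is inert.

inert — (2) stays prime in O_K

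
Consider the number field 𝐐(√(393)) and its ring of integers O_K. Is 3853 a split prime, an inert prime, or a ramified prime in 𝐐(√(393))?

d = 393 ≡ 1 (mod 4), so O_K = ℤ[(1+√393)/2] and disc(K) = d = 393.
Since gcd(3853, 393) = 1 the prime 3853 does not ramify.
Compute (393/3853) via Euler: 393^((3853-1)/2) mod 3853 = 3852, so (393/3853) = -1.
d is a non-residue mod p, hence 3853 remains inert in O_K.

inert — (3853) stays prime in O_K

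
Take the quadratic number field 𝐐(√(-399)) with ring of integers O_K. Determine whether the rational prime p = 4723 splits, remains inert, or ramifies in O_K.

-399 mod 4 = 1, hence disc K = -399 and O_K = ℤ[(1+√-399)/2].
4723 ∤ -399, so 4723 is unramified.
(-399/4723) = 4324^2361 mod 4723 = 4722, giving Legendre symbol -1.
(-399/4723) = -1, so 4723 is inert.

4723 remains inert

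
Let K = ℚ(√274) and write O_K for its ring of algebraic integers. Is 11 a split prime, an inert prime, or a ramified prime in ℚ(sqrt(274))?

inert — (11) stays prime in O_K

Since 274 ≢ 1 mod 4, the ring of integers is ℤ[√274] with discriminant 4·274 = 1096.
disc(K) = 1096 is not divisible by 11; 11 is unramified.
Legendre symbol by Euler's criterion: (274/11) ≡ 274^5 ≡ 10 (mod 11), i.e. (274/11) = -1.
d is a non-residue mod p, hence 11 remains inert in O_K.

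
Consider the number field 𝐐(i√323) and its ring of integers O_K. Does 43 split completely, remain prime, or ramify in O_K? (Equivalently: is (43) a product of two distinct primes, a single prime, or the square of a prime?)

43 splits in O_K

Since -323 ≡ 1 mod 4, the ring of integers is ℤ[(1+√-323)/2] with discriminant -323.
Since gcd(43, -323) = 1 the prime 43 does not ramify.
Compute (-323/43) via Euler: 21^((43-1)/2) mod 43 = 1, so (-323/43) = 1.
Legendre symbol 1 ⇒ 43 is split.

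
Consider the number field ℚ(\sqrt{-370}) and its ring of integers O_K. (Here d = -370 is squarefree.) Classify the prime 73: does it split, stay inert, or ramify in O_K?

Since -370 ≢ 1 mod 4, the ring of integers is ℤ[√-370] with discriminant 4·(-370) = -1480.
Since gcd(73, -1480) = 1 the prime 73 does not ramify.
(-370/73) = 68^36 mod 73 = 72, giving Legendre symbol -1.
d is a non-residue mod p, hence 73 remains inert in O_K.

remains prime (inert)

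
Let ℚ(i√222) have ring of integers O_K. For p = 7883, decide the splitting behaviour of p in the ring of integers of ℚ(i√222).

-222 mod 4 = 2, hence disc K = 4·(-222) = -888 and O_K = ℤ[√-222].
Since gcd(7883, -888) = 1 the prime 7883 does not ramify.
Euler's criterion: (-222)^3941 mod 7883 = 7882. Thus (-222|7883) = -1.
d is a non-residue mod p, hence 7883 remains inert in O_K.

inert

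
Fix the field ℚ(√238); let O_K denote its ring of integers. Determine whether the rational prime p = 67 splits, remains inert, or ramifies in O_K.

p splits

Since 238 ≢ 1 mod 4, the ring of integers is ℤ[√238] with discriminant 4·238 = 952.
disc(K) = 952 is not divisible by 67; 67 is unramified.
(238/67) = 37^33 mod 67 = 1, giving Legendre symbol 1.
d is a quadratic residue mod p, hence 67 splits in O_K.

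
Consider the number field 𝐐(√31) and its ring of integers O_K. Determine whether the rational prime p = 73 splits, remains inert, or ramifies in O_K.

inert

31 mod 4 = 3, hence disc K = 4·31 = 124 and O_K = ℤ[√31].
73 ∤ 124, so 73 is unramified.
(31/73) = 31^36 mod 73 = 72, giving Legendre symbol -1.
(31/73) = -1, so 73 is inert.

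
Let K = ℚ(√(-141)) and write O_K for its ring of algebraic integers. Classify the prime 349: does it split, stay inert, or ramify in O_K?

p is inert

d = -141 ≡ 3 (mod 4), so O_K = ℤ[√-141] and disc(K) = 4d = -564.
349 ∤ -564, so 349 is unramified.
(-141/349) = 208^174 mod 349 = 348, giving Legendre symbol -1.
d is a non-residue mod p, hence 349 remains inert in O_K.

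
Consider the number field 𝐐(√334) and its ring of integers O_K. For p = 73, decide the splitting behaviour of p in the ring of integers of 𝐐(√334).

334 mod 4 = 2, hence disc K = 4·334 = 1336 and O_K = ℤ[√334].
Since gcd(73, 1336) = 1 the prime 73 does not ramify.
Compute (334/73) via Euler: 42^((73-1)/2) mod 73 = 72, so (334/73) = -1.
(334/73) = -1, so 73 is inert.

73 remains inert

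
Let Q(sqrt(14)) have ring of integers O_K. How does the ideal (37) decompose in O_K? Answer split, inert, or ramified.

inert

d = 14 ≡ 2 (mod 4), so O_K = ℤ[√14] and disc(K) = 4d = 56.
37 ∤ 56, so 37 is unramified.
Euler's criterion: 14^18 mod 37 = 36. Thus (14|37) = -1.
d is a non-residue mod p, hence 37 remains inert in O_K.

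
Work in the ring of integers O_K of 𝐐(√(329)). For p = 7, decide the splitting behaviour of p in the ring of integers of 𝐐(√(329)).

d = 329 ≡ 1 (mod 4), so O_K = ℤ[(1+√329)/2] and disc(K) = d = 329.
7 divides disc(K) = 329, so 7 ramifies.

p ramifies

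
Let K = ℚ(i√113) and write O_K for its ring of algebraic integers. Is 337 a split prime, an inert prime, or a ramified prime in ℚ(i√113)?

-113 mod 4 = 3, hence disc K = 4·(-113) = -452 and O_K = ℤ[√-113].
disc(K) = -452 is not divisible by 337; 337 is unramified.
Euler's criterion: (-113)^168 mod 337 = 1. Thus (-113|337) = 1.
Legendre symbol 1 ⇒ 337 is split.

split — (337) = 𝔭₁𝔭₂ with 𝔭₁ ≠ 𝔭₂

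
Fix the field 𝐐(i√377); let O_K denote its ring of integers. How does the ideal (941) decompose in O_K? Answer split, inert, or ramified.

d = -377 ≡ 3 (mod 4), so O_K = ℤ[√-377] and disc(K) = 4d = -1508.
Since gcd(941, -1508) = 1 the prime 941 does not ramify.
Euler's criterion: (-377)^470 mod 941 = 940. Thus (-377|941) = -1.
(-377/941) = -1, so 941 is inert.

inert — (941) stays prime in O_K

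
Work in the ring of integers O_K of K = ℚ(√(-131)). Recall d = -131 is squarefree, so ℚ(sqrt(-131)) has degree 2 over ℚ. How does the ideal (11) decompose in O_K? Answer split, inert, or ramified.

d = -131 ≡ 1 (mod 4), so O_K = ℤ[(1+√-131)/2] and disc(K) = d = -131.
Since gcd(11, -131) = 1 the prime 11 does not ramify.
Compute (-131/11) via Euler: 1^((11-1)/2) mod 11 = 1, so (-131/11) = 1.
d is a quadratic residue mod p, hence 11 splits in O_K.

splits completely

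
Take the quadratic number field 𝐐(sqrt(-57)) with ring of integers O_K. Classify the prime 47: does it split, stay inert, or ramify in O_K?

p splits

d = -57 ≡ 3 (mod 4), so O_K = ℤ[√-57] and disc(K) = 4d = -228.
47 ∤ -228, so 47 is unramified.
Compute (-57/47) via Euler: 37^((47-1)/2) mod 47 = 1, so (-57/47) = 1.
d is a quadratic residue mod p, hence 47 splits in O_K.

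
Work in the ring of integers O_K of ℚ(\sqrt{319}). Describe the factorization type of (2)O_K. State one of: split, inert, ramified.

d = 319 ≡ 3 (mod 4), so O_K = ℤ[√319] and disc(K) = 4d = 1276.
2 divides disc(K) = 1276, so 2 ramifies.

ramified — (2) = 𝔭²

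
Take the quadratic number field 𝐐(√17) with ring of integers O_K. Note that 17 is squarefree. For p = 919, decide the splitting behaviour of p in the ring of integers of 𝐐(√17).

p splits

d = 17 ≡ 1 (mod 4), so O_K = ℤ[(1+√17)/2] and disc(K) = d = 17.
disc(K) = 17 is not divisible by 919; 919 is unramified.
Legendre symbol by Euler's criterion: (17/919) ≡ 17^459 ≡ 1 (mod 919), i.e. (17/919) = 1.
Legendre symbol 1 ⇒ 919 is split.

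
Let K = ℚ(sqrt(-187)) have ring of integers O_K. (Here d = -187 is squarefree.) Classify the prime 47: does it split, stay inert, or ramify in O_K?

splits completely

d = -187 ≡ 1 (mod 4), so O_K = ℤ[(1+√-187)/2] and disc(K) = d = -187.
Since gcd(47, -187) = 1 the prime 47 does not ramify.
Legendre symbol by Euler's criterion: (-187/47) ≡ (-187)^23 ≡ 1 (mod 47), i.e. (-187/47) = 1.
d is a quadratic residue mod p, hence 47 splits in O_K.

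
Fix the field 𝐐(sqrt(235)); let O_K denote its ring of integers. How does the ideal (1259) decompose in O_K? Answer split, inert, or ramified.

1259 remains inert

d = 235 ≡ 3 (mod 4), so O_K = ℤ[√235] and disc(K) = 4d = 940.
1259 ∤ 940, so 1259 is unramified.
Compute (235/1259) via Euler: 235^((1259-1)/2) mod 1259 = 1258, so (235/1259) = -1.
Legendre symbol -1 ⇒ 1259 is inert.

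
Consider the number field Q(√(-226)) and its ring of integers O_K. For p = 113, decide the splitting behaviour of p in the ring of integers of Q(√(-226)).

113 is ramified

d = -226 ≡ 2 (mod 4), so O_K = ℤ[√-226] and disc(K) = 4d = -904.
Ramification test: 113 | -904. The prime 113 ramifies in K.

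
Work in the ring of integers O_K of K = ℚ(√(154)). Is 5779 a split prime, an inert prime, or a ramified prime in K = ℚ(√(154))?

Since 154 ≢ 1 mod 4, the ring of integers is ℤ[√154] with discriminant 4·154 = 616.
Since gcd(5779, 616) = 1 the prime 5779 does not ramify.
Euler's criterion: 154^2889 mod 5779 = 5778. Thus (154|5779) = -1.
Legendre symbol -1 ⇒ 5779 is inert.

5779 remains inert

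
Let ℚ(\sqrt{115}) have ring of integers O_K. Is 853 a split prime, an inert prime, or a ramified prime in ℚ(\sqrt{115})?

d = 115 ≡ 3 (mod 4), so O_K = ℤ[√115] and disc(K) = 4d = 460.
853 ∤ 460, so 853 is unramified.
(115/853) = 115^426 mod 853 = 852, giving Legendre symbol -1.
Legendre symbol -1 ⇒ 853 is inert.

853 remains inert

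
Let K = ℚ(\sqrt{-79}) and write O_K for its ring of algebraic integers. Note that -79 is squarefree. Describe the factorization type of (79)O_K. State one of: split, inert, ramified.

Since -79 ≡ 1 mod 4, the ring of integers is ℤ[(1+√-79)/2] with discriminant -79.
disc(K) = -79 = 79·(-1), so p = 79 is ramified.

p ramifies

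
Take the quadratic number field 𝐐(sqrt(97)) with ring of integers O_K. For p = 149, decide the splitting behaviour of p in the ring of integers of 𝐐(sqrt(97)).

149 remains inert

97 mod 4 = 1, hence disc K = 97 and O_K = ℤ[(1+√97)/2].
disc(K) = 97 is not divisible by 149; 149 is unramified.
Legendre symbol by Euler's criterion: (97/149) ≡ 97^74 ≡ 148 (mod 149), i.e. (97/149) = -1.
d is a non-residue mod p, hence 149 remains inert in O_K.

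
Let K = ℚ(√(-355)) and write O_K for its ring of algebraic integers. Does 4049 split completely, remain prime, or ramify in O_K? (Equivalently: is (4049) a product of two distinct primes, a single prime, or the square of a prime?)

-355 mod 4 = 1, hence disc K = -355 and O_K = ℤ[(1+√-355)/2].
disc(K) = -355 is not divisible by 4049; 4049 is unramified.
Legendre symbol by Euler's criterion: (-355/4049) ≡ (-355)^2024 ≡ 1 (mod 4049), i.e. (-355/4049) = 1.
d is a quadratic residue mod p, hence 4049 splits in O_K.

p splits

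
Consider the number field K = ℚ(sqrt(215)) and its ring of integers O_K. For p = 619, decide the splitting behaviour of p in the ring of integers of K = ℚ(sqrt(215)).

inert

Since 215 ≢ 1 mod 4, the ring of integers is ℤ[√215] with discriminant 4·215 = 860.
619 ∤ 860, so 619 is unramified.
Euler's criterion: 215^309 mod 619 = 618. Thus (215|619) = -1.
Legendre symbol -1 ⇒ 619 is inert.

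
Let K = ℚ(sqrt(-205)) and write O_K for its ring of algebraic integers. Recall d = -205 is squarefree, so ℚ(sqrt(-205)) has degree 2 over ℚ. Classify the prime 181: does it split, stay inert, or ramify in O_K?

inert

d = -205 ≡ 3 (mod 4), so O_K = ℤ[√-205] and disc(K) = 4d = -820.
181 ∤ -820, so 181 is unramified.
Euler's criterion: (-205)^90 mod 181 = 180. Thus (-205|181) = -1.
d is a non-residue mod p, hence 181 remains inert in O_K.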